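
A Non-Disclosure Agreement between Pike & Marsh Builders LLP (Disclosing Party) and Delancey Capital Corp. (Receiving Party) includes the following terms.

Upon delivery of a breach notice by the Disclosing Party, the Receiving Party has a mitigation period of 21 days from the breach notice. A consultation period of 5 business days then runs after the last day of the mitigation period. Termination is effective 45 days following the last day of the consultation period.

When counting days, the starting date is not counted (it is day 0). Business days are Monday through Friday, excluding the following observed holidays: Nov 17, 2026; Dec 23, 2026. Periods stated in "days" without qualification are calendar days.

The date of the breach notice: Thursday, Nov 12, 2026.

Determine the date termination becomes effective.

Jan 24, 2027

The last day of the mitigation period: Nov 12, 2026 + 21 days = Dec 3, 2026.
The last day of the consultation period: 5 business days after Thursday, Dec 3, 2026, skipping weekends — Dec 4, Dec 7, Dec 8, Dec 9, Dec 10 — lands on Thursday, Dec 10, 2026.
The date termination becomes effective: Dec 10, 2026 + 45 days = Jan 24, 2027.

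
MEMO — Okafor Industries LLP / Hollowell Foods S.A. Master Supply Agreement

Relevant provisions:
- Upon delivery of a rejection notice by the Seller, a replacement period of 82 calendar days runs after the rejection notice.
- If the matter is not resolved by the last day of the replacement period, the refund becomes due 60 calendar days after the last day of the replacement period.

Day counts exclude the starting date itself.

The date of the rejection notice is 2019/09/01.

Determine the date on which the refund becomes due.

Adding 82 calendar days to 2019/09/01 gives 2019/11/22, which is the last day of the replacement period.
Adding 60 calendar days to 2019/11/22 gives 2020/01/21, which is the date on which the refund becomes due.

2020/01/21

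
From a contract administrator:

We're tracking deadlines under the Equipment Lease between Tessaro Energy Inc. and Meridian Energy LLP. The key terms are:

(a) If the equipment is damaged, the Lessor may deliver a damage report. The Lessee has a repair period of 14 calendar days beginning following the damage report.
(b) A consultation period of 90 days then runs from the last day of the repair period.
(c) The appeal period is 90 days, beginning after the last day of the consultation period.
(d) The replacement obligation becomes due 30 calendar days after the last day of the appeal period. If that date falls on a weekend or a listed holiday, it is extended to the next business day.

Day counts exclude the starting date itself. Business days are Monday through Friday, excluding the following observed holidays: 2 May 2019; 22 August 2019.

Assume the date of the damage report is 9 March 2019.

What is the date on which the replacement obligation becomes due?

21 October 2019

The last day of the repair period: 14 calendar days after 9 March 2019 is 23 March 2019.
Adding 90 calendar days to 23 March 2019 gives 21 June 2019, which is the last day of the consultation period.
The last day of the appeal period: 90 calendar days after 21 June 2019 is 19 September 2019.
Adding 30 calendar days to 19 September 2019 gives 19 October 2019, which is the date on which the replacement obligation becomes due. That falls on a Saturday, so it rolls to the next business day, Monday, 21 October 2019.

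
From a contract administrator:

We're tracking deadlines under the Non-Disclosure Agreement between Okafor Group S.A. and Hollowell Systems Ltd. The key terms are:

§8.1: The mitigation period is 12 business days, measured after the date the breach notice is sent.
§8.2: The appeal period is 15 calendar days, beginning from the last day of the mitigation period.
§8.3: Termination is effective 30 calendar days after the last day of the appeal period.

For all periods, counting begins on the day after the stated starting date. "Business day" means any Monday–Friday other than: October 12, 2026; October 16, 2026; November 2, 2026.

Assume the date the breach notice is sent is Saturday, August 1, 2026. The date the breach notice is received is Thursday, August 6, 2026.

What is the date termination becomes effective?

From Saturday, August 1, 2026, 12 business days (Aug 3, Aug 4, Aug 5, Aug 6, …, Aug 14, Aug 17, Aug 18, skipping weekends) brings us to Tuesday, August 18, 2026, which is the last day of the mitigation period.
Adding 15 calendar days to August 18, 2026 gives September 2, 2026, which is the last day of the appeal period.
The date termination becomes effective: September 2, 2026 + 30 days = October 2, 2026.

October 2, 2026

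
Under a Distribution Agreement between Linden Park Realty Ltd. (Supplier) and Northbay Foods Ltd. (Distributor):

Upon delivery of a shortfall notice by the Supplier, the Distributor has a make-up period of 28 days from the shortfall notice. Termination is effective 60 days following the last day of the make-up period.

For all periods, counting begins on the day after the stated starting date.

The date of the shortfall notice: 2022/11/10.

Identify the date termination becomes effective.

Adding 28 calendar days to 2022/11/10 gives 2022/12/08, which is the last day of the make-up period.
The date termination becomes effective: 2022/12/08 + 60 days = 2023/02/06.

2023/02/06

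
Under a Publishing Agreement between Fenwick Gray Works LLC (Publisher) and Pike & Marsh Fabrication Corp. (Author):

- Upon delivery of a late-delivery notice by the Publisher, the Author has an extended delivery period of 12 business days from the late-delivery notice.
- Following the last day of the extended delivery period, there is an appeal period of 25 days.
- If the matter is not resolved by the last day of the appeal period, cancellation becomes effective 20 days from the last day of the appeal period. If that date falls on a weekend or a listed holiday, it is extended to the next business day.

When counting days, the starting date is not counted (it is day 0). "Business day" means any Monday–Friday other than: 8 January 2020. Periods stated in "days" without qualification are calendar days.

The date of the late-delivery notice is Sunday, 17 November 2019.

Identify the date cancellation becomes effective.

17 January 2020

The last day of the extended delivery period: counting 12 business days from Sunday, 17 November 2019 (Nov 18, Nov 19, Nov 20, Nov 21, …, Nov 29, Dec 2, Dec 3, skipping weekends) reaches Tuesday, 3 December 2019.
The last day of the appeal period: 25 calendar days after 3 December 2019 is 28 December 2019.
The date cancellation becomes effective: 20 calendar days after 28 December 2019 is 17 January 2020. 17 January 2020 is a Friday and is not a listed holiday, so no roll-forward applies.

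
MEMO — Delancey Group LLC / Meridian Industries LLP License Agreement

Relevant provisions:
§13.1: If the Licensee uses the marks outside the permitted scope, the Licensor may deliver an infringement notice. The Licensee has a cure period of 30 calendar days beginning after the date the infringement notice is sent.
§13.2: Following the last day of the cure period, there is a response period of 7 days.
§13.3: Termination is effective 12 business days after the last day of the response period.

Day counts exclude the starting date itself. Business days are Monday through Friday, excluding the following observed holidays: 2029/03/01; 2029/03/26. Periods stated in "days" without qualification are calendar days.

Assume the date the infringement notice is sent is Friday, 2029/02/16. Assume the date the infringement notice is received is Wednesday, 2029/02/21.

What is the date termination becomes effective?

2029/04/11

The last day of the cure period: 2029/02/16 + 30 days = 2029/03/18.
The last day of the response period: 7 calendar days after 2029/03/18 is 2029/03/25.
From Sunday, 2029/03/25, 12 business days (Mar 27, Mar 28, Mar 29, Mar 30, …, Apr 9, Apr 10, Apr 11, skipping weekends and the listed holiday on Mar 26) brings us to Wednesday, 2029/04/11, which is the date termination becomes effective.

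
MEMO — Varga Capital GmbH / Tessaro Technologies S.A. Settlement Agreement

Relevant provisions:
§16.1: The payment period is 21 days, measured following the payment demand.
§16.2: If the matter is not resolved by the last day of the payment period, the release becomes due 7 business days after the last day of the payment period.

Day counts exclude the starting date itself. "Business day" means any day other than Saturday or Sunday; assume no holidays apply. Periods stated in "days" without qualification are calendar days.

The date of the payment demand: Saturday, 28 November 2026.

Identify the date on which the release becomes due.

29 December 2026

The last day of the payment period: 21 calendar days after 28 November 2026 is 19 December 2026.
The date on which the release becomes due: 7 business days after Saturday, 19 December 2026, skipping weekends — Dec 21, Dec 22, Dec 23, Dec 24, Dec 25, Dec 28, Dec 29 — lands on Tuesday, 29 December 2026.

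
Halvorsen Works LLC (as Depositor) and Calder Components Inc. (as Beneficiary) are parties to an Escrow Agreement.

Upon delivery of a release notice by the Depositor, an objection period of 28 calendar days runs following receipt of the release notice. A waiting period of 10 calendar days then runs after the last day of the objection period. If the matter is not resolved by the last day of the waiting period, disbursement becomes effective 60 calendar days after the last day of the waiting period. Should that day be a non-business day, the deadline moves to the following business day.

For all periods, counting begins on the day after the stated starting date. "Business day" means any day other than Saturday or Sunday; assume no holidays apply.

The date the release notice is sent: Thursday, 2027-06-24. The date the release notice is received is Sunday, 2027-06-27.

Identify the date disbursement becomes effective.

The last day of the objection period: 28 calendar days after 2027-06-27 is 2027-07-25.
Adding 10 calendar days to 2027-07-25 gives 2027-08-04, which is the last day of the waiting period.
The date disbursement becomes effective: 60 calendar days after 2027-08-04 is 2027-10-03. That falls on a Sunday, so it rolls to the next business day, Monday, 2027-10-04.

2027-10-04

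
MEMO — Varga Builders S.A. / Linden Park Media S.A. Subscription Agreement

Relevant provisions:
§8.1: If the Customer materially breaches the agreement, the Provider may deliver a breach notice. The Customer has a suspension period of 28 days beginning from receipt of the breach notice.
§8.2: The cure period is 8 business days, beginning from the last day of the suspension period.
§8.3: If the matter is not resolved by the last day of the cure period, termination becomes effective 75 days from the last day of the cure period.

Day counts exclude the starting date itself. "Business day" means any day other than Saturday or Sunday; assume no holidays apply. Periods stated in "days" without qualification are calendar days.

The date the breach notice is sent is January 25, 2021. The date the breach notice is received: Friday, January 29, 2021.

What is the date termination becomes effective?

The last day of the suspension period: 28 calendar days after January 29, 2021 is February 26, 2021.
The last day of the cure period: 8 business days after Friday, February 26, 2021, skipping weekends — Mar 1, Mar 2, Mar 3, Mar 4, Mar 5, Mar 8, Mar 9, Mar 10 — lands on Wednesday, March 10, 2021.
Adding 75 calendar days to March 10, 2021 gives May 24, 2021, which is the date termination becomes effective.

May 24, 2021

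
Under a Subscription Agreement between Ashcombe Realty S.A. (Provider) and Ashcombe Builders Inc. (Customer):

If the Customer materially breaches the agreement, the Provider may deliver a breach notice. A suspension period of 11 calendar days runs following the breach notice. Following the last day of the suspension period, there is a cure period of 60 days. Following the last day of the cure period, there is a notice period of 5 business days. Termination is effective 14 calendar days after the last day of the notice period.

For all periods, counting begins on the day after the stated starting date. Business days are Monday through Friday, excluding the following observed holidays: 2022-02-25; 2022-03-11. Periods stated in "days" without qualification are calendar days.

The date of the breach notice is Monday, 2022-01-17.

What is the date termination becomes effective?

The last day of the suspension period: 2022-01-17 + 11 days = 2022-01-28.
The last day of the cure period: 60 calendar days after 2022-01-28 is 2022-03-29.
The last day of the notice period: counting 5 business days from Tuesday, 2022-03-29 (Mar 30, Mar 31, Apr 1, Apr 4, Apr 5, skipping weekends) reaches Tuesday, 2022-04-05.
The date termination becomes effective: 14 calendar days after 2022-04-05 is 2022-04-19.

2022-04-19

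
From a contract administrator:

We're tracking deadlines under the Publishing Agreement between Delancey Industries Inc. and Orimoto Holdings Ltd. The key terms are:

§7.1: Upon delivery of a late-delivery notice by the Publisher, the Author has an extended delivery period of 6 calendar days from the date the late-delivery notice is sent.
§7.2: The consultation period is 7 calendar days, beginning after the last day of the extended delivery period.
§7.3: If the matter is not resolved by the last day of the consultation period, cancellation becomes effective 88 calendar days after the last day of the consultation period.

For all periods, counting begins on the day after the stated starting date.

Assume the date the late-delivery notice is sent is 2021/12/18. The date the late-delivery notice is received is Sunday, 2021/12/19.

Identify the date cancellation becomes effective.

2022/03/29

The last day of the extended delivery period: 6 calendar days after 2021/12/18 is 2021/12/24.
Adding 7 calendar days to 2021/12/24 gives 2021/12/31, which is the last day of the consultation period.
The date cancellation becomes effective: 88 calendar days after 2021/12/31 is 2022/03/29.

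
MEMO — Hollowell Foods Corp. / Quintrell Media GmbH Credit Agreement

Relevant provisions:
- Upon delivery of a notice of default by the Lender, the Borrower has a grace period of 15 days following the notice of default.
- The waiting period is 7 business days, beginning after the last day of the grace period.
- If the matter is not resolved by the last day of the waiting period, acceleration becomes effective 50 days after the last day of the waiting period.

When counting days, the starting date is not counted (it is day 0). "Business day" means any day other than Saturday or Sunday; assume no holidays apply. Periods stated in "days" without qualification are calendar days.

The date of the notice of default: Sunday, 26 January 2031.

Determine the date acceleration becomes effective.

10 April 2031

The last day of the grace period: 15 calendar days after 26 January 2031 is 10 February 2031.
The last day of the waiting period: 7 business days after Monday, 10 February 2031, skipping weekends — Feb 11, Feb 12, Feb 13, Feb 14, Feb 17, Feb 18, Feb 19 — lands on Wednesday, 19 February 2031.
The date acceleration becomes effective: 19 February 2031 + 50 days = 10 April 2031.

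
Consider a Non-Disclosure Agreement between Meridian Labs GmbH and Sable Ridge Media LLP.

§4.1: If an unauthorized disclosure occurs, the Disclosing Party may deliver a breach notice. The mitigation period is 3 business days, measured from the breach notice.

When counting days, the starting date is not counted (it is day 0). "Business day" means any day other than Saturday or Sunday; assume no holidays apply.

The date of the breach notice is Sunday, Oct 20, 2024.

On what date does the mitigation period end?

Oct 23, 2024

From Sunday, Oct 20, 2024, 3 business days (Oct 21, Oct 22, Oct 23, skipping weekends) brings us to Wednesday, Oct 23, 2024, which is the last day of the mitigation period.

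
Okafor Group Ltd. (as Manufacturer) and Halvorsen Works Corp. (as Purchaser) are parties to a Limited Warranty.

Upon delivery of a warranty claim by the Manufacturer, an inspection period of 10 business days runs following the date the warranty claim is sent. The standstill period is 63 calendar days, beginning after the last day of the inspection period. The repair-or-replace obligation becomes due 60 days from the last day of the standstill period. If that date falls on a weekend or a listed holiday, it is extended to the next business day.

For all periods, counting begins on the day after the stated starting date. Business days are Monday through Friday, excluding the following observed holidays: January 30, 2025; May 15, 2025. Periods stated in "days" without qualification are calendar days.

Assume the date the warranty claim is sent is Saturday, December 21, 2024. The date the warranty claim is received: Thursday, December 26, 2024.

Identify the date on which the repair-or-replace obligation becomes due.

From Saturday, December 21, 2024, 10 business days (Dec 23, Dec 24, Dec 25, Dec 26, Dec 27, Dec 30, Dec 31, Jan 1, Jan 2, Jan 3, skipping weekends) brings us to Friday, January 3, 2025, which is the last day of the inspection period.
The last day of the standstill period: 63 calendar days after January 3, 2025 is March 7, 2025.
The date on which the repair-or-replace obligation becomes due: 60 calendar days after March 7, 2025 is May 6, 2025. May 6, 2025 is a Tuesday and is not a listed holiday, so no roll-forward applies.

May 6, 2025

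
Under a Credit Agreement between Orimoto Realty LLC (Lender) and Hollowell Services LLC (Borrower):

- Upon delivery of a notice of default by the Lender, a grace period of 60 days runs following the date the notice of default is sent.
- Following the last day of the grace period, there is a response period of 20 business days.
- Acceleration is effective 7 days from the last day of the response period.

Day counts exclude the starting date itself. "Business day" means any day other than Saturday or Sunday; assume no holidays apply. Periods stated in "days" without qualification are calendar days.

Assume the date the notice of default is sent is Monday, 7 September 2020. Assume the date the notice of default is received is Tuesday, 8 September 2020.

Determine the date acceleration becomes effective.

11 December 2020

Adding 60 calendar days to 7 September 2020 gives 6 November 2020, which is the last day of the grace period.
The last day of the response period: 20 business days after Friday, 6 November 2020, skipping weekends — Nov 9, Nov 10, Nov 11, Nov 12, …, Dec 2, Dec 3, Dec 4 — lands on Friday, 4 December 2020.
Adding 7 calendar days to 4 December 2020 gives 11 December 2020, which is the date acceleration becomes effective.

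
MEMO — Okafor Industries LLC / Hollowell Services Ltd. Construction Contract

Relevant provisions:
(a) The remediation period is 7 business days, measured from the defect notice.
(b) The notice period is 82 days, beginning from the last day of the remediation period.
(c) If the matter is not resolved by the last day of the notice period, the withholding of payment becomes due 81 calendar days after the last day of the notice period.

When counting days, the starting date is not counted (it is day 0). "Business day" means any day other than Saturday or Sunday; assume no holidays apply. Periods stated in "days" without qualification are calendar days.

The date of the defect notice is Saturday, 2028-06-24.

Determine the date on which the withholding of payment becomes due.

2028-12-14

The last day of the remediation period: counting 7 business days from Saturday, 2028-06-24 (Jun 26, Jun 27, Jun 28, Jun 29, Jun 30, Jul 3, Jul 4, skipping weekends) reaches Tuesday, 2028-07-04.
Adding 82 calendar days to 2028-07-04 gives 2028-09-24, which is the last day of the notice period.
Adding 81 calendar days to 2028-09-24 gives 2028-12-14, which is the date on which the withholding of payment becomes due.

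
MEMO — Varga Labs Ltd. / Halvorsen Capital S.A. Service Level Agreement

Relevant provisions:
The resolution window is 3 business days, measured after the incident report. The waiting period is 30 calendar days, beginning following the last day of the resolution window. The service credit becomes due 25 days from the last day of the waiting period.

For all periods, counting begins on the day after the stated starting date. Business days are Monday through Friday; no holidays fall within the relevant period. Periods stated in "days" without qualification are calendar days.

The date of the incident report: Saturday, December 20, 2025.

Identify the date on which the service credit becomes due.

February 17, 2026

The last day of the resolution window: counting 3 business days from Saturday, December 20, 2025 (Dec 22, Dec 23, Dec 24, skipping weekends) reaches Wednesday, December 24, 2025.
Adding 30 calendar days to December 24, 2025 gives January 23, 2026, which is the last day of the waiting period.
Adding 25 calendar days to January 23, 2026 gives February 17, 2026, which is the date on which the service credit becomes due.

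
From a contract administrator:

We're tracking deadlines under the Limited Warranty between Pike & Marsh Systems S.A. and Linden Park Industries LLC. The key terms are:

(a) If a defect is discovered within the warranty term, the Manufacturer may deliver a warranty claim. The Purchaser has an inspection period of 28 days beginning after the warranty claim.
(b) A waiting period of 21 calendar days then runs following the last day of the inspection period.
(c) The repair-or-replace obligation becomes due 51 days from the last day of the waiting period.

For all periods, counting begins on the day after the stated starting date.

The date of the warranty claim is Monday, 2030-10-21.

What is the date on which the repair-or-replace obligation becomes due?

The last day of the inspection period: 2030-10-21 + 28 days = 2030-11-18.
Adding 21 calendar days to 2030-11-18 gives 2030-12-09, which is the last day of the waiting period.
Adding 51 calendar days to 2030-12-09 gives 2031-01-29, which is the date on which the repair-or-replace obligation becomes due.

2031-01-29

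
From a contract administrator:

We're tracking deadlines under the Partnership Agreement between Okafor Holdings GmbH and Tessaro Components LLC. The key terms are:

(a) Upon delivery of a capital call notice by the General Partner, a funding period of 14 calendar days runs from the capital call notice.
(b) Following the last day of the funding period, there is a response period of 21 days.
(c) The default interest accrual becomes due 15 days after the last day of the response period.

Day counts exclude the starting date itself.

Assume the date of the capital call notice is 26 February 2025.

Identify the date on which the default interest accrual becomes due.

17 April 2025

The last day of the funding period: 14 calendar days after 26 February 2025 is 12 March 2025.
The last day of the response period: 12 March 2025 + 21 days = 2 April 2025.
The date on which the default interest accrual becomes due: 15 calendar days after 2 April 2025 is 17 April 2025.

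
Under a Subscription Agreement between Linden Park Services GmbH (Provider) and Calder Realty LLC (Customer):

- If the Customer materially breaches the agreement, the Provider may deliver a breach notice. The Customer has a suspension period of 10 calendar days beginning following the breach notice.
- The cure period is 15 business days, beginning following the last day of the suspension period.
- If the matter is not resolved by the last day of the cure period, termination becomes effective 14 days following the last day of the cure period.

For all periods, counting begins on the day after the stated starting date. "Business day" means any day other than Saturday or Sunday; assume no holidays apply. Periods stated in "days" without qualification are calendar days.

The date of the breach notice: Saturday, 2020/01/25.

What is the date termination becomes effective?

The last day of the suspension period: 2020/01/25 + 10 days = 2020/02/04.
The last day of the cure period: counting 15 business days from Tuesday, 2020/02/04 (Feb 5, Feb 6, Feb 7, Feb 10, …, Feb 21, Feb 24, Feb 25, skipping weekends) reaches Tuesday, 2020/02/25.
The date termination becomes effective: 2020/02/25 + 14 days = 2020/03/10.

2020/03/10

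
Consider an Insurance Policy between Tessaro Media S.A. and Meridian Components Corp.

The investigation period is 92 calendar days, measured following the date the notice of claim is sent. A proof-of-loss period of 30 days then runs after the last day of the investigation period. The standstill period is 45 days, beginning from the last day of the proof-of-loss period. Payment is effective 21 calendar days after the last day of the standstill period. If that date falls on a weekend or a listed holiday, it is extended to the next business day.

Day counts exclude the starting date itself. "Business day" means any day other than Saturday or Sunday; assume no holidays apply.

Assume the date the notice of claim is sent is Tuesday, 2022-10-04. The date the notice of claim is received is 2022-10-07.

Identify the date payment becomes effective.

The last day of the investigation period: 2022-10-04 + 92 days = 2023-01-04.
Adding 30 calendar days to 2023-01-04 gives 2023-02-03, which is the last day of the proof-of-loss period.
The last day of the standstill period: 2023-02-03 + 45 days = 2023-03-20.
Adding 21 calendar days to 2023-03-20 gives 2023-04-10, which is the date payment becomes effective. 2023-04-10 is a Monday, so no roll-forward applies.

2023-04-10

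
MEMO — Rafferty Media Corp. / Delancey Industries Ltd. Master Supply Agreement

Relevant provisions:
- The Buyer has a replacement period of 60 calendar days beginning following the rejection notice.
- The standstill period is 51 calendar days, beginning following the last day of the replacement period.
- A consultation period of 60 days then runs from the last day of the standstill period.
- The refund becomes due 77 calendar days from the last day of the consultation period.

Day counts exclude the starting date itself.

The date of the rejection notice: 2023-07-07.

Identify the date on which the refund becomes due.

2024-03-11

The last day of the replacement period: 2023-07-07 + 60 days = 2023-09-05.
Adding 51 calendar days to 2023-09-05 gives 2023-10-26, which is the last day of the standstill period.
Adding 60 calendar days to 2023-10-26 gives 2023-12-25, which is the last day of the consultation period.
The date on which the refund becomes due: 2023-12-25 + 77 days = 2024-03-11.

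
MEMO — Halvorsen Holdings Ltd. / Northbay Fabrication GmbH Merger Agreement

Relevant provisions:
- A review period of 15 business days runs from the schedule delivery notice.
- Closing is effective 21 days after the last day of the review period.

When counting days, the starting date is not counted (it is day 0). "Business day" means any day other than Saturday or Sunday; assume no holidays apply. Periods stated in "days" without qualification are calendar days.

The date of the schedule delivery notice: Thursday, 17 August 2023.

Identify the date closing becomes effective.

From Thursday, 17 August 2023, 15 business days (Aug 18, Aug 21, Aug 22, Aug 23, …, Sep 5, Sep 6, Sep 7, skipping weekends) brings us to Thursday, 7 September 2023, which is the last day of the review period.
The date closing becomes effective: 7 September 2023 + 21 days = 28 September 2023.

28 September 2023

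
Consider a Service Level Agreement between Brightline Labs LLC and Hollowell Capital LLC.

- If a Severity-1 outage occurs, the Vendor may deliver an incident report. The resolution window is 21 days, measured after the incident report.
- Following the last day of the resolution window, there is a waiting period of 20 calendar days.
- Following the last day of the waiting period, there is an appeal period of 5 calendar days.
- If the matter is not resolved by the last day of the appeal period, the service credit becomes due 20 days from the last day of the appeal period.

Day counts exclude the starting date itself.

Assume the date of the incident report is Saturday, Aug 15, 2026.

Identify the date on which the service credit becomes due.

Oct 20, 2026

The last day of the resolution window: 21 calendar days after Aug 15, 2026 is Sep 5, 2026.
Adding 20 calendar days to Sep 5, 2026 gives Sep 25, 2026, which is the last day of the waiting period.
Adding 5 calendar days to Sep 25, 2026 gives Sep 30, 2026, which is the last day of the appeal period.
Adding 20 calendar days to Sep 30, 2026 gives Oct 20, 2026, which is the date on which the service credit becomes due.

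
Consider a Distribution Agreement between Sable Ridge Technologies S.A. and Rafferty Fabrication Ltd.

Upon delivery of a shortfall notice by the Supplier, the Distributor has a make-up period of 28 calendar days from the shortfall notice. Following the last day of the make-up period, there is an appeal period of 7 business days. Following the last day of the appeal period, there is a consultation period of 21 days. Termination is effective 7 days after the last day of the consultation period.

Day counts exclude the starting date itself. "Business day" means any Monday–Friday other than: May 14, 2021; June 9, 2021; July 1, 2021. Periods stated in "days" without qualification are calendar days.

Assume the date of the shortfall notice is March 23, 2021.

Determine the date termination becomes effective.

May 27, 2021

The last day of the make-up period: 28 calendar days after March 23, 2021 is April 20, 2021.
The last day of the appeal period: 7 business days after Tuesday, April 20, 2021, skipping weekends — Apr 21, Apr 22, Apr 23, Apr 26, Apr 27, Apr 28, Apr 29 — lands on Thursday, April 29, 2021.
Adding 21 calendar days to April 29, 2021 gives May 20, 2021, which is the last day of the consultation period.
Adding 7 calendar days to May 20, 2021 gives May 27, 2021, which is the date termination becomes effective.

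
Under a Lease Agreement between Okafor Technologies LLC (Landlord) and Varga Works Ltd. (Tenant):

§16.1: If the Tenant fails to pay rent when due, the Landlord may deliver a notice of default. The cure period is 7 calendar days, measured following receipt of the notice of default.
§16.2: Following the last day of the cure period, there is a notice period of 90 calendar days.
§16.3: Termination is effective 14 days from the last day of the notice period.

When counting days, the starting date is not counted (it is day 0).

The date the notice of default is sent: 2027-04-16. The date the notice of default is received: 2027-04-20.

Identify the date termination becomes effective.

2027-08-09

Adding 7 calendar days to 2027-04-20 gives 2027-04-27, which is the last day of the cure period.
Adding 90 calendar days to 2027-04-27 gives 2027-07-26, which is the last day of the notice period.
The date termination becomes effective: 2027-07-26 + 14 days = 2027-08-09.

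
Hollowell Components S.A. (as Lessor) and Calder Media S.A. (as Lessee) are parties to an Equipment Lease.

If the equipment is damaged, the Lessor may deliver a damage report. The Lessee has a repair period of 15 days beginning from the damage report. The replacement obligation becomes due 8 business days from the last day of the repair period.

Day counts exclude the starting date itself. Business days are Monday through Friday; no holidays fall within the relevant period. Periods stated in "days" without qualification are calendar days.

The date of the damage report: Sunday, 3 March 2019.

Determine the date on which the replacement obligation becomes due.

The last day of the repair period: 3 March 2019 + 15 days = 18 March 2019.
From Monday, 18 March 2019, 8 business days (Mar 19, Mar 20, Mar 21, Mar 22, Mar 25, Mar 26, Mar 27, Mar 28, skipping weekends) brings us to Thursday, 28 March 2019, which is the date on which the replacement obligation becomes due.

28 March 2019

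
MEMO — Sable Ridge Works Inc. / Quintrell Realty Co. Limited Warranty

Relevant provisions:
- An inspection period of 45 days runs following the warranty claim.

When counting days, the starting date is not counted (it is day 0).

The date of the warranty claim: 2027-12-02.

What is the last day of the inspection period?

Adding 45 calendar days to 2027-12-02 gives 2028-01-16, which is the last day of the inspection period.

2028-01-16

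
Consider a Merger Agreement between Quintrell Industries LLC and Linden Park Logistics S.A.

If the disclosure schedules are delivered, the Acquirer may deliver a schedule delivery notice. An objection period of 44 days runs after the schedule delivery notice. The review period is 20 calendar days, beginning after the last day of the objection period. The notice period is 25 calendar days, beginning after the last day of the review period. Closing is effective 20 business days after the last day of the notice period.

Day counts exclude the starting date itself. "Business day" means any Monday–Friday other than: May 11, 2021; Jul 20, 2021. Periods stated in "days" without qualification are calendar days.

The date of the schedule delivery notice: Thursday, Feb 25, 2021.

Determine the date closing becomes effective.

The last day of the objection period: 44 calendar days after Feb 25, 2021 is Apr 10, 2021.
The last day of the review period: Apr 10, 2021 + 20 days = Apr 30, 2021.
The last day of the notice period: Apr 30, 2021 + 25 days = May 25, 2021.
The date closing becomes effective: 20 business days after Tuesday, May 25, 2021, skipping weekends — May 26, May 27, May 28, May 31, …, Jun 18, Jun 21, Jun 22 — lands on Tuesday, Jun 22, 2021.

Jun 22, 2021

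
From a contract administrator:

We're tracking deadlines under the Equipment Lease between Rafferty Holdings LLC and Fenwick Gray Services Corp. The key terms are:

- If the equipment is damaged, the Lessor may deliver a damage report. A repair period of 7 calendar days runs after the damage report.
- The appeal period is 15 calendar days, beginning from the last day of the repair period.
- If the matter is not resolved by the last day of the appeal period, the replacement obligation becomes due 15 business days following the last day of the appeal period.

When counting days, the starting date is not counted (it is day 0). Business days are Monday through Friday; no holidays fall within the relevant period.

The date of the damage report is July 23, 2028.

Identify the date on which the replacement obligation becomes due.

The last day of the repair period: July 23, 2028 + 7 days = July 30, 2028.
The last day of the appeal period: 15 calendar days after July 30, 2028 is August 14, 2028.
From Monday, August 14, 2028, 15 business days (Aug 15, Aug 16, Aug 17, Aug 18, …, Aug 31, Sep 1, Sep 4, skipping weekends) brings us to Monday, September 4, 2028, which is the date on which the replacement obligation becomes due.

September 4, 2028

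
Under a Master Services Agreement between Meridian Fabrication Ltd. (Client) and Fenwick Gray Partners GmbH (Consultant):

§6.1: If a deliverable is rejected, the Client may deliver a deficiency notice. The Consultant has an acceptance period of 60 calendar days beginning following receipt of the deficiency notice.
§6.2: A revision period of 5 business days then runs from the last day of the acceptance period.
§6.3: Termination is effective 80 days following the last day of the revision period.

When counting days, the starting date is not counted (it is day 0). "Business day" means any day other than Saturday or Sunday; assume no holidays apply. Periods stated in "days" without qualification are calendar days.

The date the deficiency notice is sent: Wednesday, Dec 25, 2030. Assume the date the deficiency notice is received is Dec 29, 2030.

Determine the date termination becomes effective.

The last day of the acceptance period: Dec 29, 2030 + 60 days = Feb 27, 2031.
The last day of the revision period: counting 5 business days from Thursday, Feb 27, 2031 (Feb 28, Mar 3, Mar 4, Mar 5, Mar 6, skipping weekends) reaches Thursday, Mar 6, 2031.
Adding 80 calendar days to Mar 6, 2031 gives May 25, 2031, which is the date termination becomes effective.

May 25, 2031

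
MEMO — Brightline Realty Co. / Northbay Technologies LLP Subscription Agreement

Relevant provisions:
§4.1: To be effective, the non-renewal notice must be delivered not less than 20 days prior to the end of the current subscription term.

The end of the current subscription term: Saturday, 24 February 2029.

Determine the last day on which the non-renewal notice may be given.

4 February 2029

Counting back 20 calendar days from 24 February 2029 gives 4 February 2029.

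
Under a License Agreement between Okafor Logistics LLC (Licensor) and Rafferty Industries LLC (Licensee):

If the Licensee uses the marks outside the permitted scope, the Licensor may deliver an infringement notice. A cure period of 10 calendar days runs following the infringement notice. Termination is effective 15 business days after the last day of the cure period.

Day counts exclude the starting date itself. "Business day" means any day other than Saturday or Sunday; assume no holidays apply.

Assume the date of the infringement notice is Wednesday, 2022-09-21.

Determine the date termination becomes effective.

The last day of the cure period: 10 calendar days after 2022-09-21 is 2022-10-01.
From Saturday, 2022-10-01, 15 business days (Oct 3, Oct 4, Oct 5, Oct 6, …, Oct 19, Oct 20, Oct 21, skipping weekends) brings us to Friday, 2022-10-21, which is the date termination becomes effective.

2022-10-21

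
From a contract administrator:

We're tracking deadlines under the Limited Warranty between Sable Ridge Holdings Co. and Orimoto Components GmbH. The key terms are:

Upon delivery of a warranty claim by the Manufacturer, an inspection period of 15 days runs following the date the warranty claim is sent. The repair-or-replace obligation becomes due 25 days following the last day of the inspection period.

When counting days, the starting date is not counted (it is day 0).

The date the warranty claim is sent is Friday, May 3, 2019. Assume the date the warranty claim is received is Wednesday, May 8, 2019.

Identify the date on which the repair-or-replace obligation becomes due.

The last day of the inspection period: 15 calendar days after May 3, 2019 is May 18, 2019.
Adding 25 calendar days to May 18, 2019 gives Jun 12, 2019, which is the date on which the repair-or-replace obligation becomes due.

Jun 12, 2019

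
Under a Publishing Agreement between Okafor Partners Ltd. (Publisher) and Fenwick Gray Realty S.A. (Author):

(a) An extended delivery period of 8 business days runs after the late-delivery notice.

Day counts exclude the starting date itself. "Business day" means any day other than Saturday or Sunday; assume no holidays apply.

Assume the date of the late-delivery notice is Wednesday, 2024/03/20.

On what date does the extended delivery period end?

The last day of the extended delivery period: counting 8 business days from Wednesday, 2024/03/20 (Mar 21, Mar 22, Mar 25, Mar 26, Mar 27, Mar 28, Mar 29, Apr 1, skipping weekends) reaches Monday, 2024/04/01.

2024/04/01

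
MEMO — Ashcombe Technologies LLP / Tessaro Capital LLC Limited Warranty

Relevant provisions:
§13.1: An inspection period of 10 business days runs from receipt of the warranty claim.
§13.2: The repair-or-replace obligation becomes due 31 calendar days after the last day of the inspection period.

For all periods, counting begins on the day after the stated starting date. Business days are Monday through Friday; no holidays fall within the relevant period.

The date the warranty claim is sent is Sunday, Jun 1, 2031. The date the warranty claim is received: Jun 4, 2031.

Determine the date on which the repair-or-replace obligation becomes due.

Jul 19, 2031

From Wednesday, Jun 4, 2031, 10 business days (Jun 5, Jun 6, Jun 9, Jun 10, Jun 11, Jun 12, Jun 13, Jun 16, Jun 17, Jun 18, skipping weekends) brings us to Wednesday, Jun 18, 2031, which is the last day of the inspection period.
The date on which the repair-or-replace obligation becomes due: 31 calendar days after Jun 18, 2031 is Jul 19, 2031.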